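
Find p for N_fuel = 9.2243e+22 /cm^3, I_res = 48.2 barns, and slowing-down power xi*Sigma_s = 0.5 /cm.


p = exp(-N * I * 1e-24 / (xi*Sigma_s))
p = exp(-9.2243e+22 * 48.2 * 1e-24 / 0.5)
p = 1.3745e-04

1.3745e-04


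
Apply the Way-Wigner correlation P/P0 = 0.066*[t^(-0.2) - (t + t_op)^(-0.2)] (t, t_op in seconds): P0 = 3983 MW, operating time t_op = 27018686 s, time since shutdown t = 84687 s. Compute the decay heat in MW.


P/P0 = 0.066 * [t^(-0.2) - (t + t_op)^(-0.2)]
P/P0 = 0.066 * [84687^(-0.2) - (84687 + 27018686)^(-0.2)]
P/P0 = 0.066 * [0.1033800 - 0.03261334] = 0.004670600
P = 3983 * 0.004670600 = 18.603 MW

18.603


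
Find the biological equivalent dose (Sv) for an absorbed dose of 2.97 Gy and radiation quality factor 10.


H = D * Q
H = 2.97 * 10
H = 29.700 Sv

29.700


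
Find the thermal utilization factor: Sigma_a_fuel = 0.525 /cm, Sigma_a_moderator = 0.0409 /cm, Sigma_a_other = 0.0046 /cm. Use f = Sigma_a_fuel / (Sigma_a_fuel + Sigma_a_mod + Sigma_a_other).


f = Sigma_a_fuel / (Sigma_a_fuel + Sigma_a_mod + Sigma_a_other)
f = 0.525 / (0.525 + 0.0409 + 0.0046)
f = 0.92025

0.92025


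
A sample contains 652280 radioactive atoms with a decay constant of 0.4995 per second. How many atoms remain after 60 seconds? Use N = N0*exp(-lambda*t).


N = N0 * exp(-lambda * t)
N = 652280 * exp(-0.4995 * 60)
N = 6.2897e-08

6.2897e-08


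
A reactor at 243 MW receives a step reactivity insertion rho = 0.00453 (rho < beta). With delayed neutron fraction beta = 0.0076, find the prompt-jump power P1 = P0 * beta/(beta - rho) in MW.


P1/P0 = beta / (beta - rho)
P1/P0 = 0.0076 / (0.0076 - 0.00453) = 2.475570
P1 = 243 * 2.475570 = 601.56 MW

601.56


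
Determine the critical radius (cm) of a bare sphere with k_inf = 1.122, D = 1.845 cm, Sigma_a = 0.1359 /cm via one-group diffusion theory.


L^2 = D / Sigma_a = 1.845 / 0.1359 = 13.57616 cm^2
B_m^2 = (k_inf - 1) / L^2 = (1.122 - 1) / 13.57616 = 0.008986341 /cm^2
For a bare sphere: B_g = pi/R, so R_c = pi / sqrt(B_m^2)
R_c = pi / sqrt(0.008986341) = 33.140 cm

33.140


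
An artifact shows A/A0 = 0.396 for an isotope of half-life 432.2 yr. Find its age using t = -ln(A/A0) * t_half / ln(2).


lambda = ln(2) / t_half = ln(2) / 432.2 = 0.001603765 /yr
t = -ln(A/A0) / lambda
t = -ln(0.396) / 0.001603765
t = 577.60 yr

577.60


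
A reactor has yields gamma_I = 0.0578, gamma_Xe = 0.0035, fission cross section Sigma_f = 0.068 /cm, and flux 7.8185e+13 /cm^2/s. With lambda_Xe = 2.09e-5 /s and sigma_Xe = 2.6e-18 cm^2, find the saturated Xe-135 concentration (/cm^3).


Xe_eq = (gamma_I + gamma_Xe) * Sigma_f * phi / (lambda_Xe + sigma_Xe * phi)
Numerator = (0.0578 + 0.0035) * 0.068 * 7.8185e+13 = 3.259064e+11
Denominator = 2.09e-5 + 2.6e-18 * 7.8185e+13 = 2.241810e-04
Xe_eq = 3.259064e+11 / 2.241810e-04 = 1.4538e+15 /cm^3

1.4538e+15


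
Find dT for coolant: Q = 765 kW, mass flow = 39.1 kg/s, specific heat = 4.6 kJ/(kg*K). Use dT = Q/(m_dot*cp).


dT = Q / (m_dot * cp)
dT = 765 / (39.1 * 4.6)
dT = 4.2533 C

4.2533


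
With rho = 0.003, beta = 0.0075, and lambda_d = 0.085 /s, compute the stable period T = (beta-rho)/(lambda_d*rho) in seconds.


T = (beta - rho) / (lambda_d * rho)
T = (0.0075 - 0.003) / (0.085 * 0.003)
T = 17.647 s

17.647


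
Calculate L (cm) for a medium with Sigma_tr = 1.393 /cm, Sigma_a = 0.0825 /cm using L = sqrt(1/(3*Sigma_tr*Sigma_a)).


D = 1 / (3 * Sigma_tr) = 1 / (3 * 1.393) = 0.2392917 cm
L = sqrt(D / Sigma_a)
L = sqrt(0.2392917 / 0.0825)
L = 1.7031 cm

1.7031


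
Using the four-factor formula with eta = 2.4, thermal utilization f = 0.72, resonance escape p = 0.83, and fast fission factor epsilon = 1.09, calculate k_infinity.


k_inf = eta * f * p * epsilon
k_inf = 2.4 * 0.72 * 0.83 * 1.09
k_inf = 1.5633

1.5633


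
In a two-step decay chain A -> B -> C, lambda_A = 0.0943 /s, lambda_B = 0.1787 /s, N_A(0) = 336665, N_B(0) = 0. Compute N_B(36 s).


N_B(t) = lambda_A * N_A0 / (lambda_B - lambda_A) * [exp(-lambda_A*t) - exp(-lambda_B*t)]
exp(-0.0943*36) = 0.03354726; exp(-0.1787*36) = 0.001607299
N_B = 0.0943 * 336665 / (0.1787 - 0.0943) * (0.03354726 - 0.001607299)
N_B = 12014

12014


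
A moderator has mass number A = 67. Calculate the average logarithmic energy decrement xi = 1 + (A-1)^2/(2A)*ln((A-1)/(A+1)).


xi = 1 + (A-1)^2/(2A) * ln((A-1)/(A+1))
xi = 1 + (67-1)^2/(2*67) * ln((67-1)/(67 +1))
xi = 0.029556

0.029556


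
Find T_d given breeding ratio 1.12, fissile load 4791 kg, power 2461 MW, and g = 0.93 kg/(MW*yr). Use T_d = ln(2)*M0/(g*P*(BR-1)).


Breeding gain G = BR - 1 = 1.12 - 1 = 0.12
Fissile production rate = g * P * G = 0.93 * 2461 * 0.12 = 274.6476 kg/yr
T_d = ln(2) * M0 / (g * P * G)
T_d = ln(2) * 4791 / 274.6476 = 12.091 yr

12.091


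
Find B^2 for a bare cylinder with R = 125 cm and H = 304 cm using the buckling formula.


B^2 = (2.405/R)^2 + (pi/H)^2
B^2 = (2.405/125)^2 + (pi/304)^2
B^2 = 4.7697e-04 /cm^2

4.7697e-04


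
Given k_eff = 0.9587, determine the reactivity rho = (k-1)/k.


rho = (k_eff - 1) / k_eff
rho = (0.9587 - 1) / 0.9587
rho = -0.043079

-0.043079


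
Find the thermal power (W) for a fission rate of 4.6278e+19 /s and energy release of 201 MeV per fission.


P = fission_rate * E_MeV * 1.602e-13
P = 4.6278e+19 * 201 * 1.602e-13
P = 1.4902e+09 W

1.4902e+09


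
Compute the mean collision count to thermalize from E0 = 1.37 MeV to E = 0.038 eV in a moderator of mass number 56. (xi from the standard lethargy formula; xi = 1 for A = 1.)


xi = 1 + (A-1)^2/(2A)*ln((A-1)/(A+1)) = 0.03529286 (for A = 56)
n = ln(E0/E) / xi
n = ln(1.37e6 / 0.038) / 0.03529286
n = ln(3.605263e+07) / 0.03529286 = 493.03

493.03


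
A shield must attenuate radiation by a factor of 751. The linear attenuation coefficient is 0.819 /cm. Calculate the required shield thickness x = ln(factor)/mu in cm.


x = ln(factor) / mu
x = ln(751) / 0.819
x = 8.0847 cm

8.0847


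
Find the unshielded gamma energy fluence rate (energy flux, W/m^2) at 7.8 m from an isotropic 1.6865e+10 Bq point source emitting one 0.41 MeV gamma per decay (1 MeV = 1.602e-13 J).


psi = A * E * 1.602e-13 / (4*pi*r^2)
psi = 1.6865e+10 * 0.41 * 1.602e-13 / (4*pi*7.8^2)
psi = 1.4489e-06 W/m^2

1.4489e-06


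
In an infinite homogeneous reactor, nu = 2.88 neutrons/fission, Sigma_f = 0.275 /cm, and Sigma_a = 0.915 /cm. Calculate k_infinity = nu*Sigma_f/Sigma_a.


k_inf = nu * Sigma_f / Sigma_a
k_inf = 2.88 * 0.275 / 0.915
k_inf = 0.86557

0.86557


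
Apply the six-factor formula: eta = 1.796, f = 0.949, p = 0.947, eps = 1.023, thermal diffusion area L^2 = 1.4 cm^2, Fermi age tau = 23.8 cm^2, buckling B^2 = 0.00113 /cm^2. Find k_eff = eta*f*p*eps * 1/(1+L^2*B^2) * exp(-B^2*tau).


k_inf = eta*f*p*eps = 1.796*0.949*0.947*1.023 = 1.651194
P_TNL = 1/(1 + L^2*B^2) = 1/(1 + 1.4*0.00113) = 0.9984205
P_FNL = exp(-B^2*tau) = exp(-0.00113*23.8) = 0.9734644
k_eff = k_inf * P_TNL * P_FNL = 1.651194 * 0.9984205 * 0.9734644
k_eff = 1.6048

1.6048


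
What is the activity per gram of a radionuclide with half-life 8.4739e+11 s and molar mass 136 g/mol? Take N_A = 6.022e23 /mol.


lambda = ln(2) / t_half = ln(2) / 8.4739e+11 = 8.179789e-13 /s
SA = lambda * N_A / M
SA = 8.179789e-13 * 6.022e23 / 136
SA = 3.6220e+09 Bq/g

3.6220e+09


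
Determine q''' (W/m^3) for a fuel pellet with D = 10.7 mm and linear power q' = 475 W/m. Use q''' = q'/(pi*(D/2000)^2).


r = D / 2 / 1000 = 10.7 / 2 / 1000 = 0.00535 m
q''' = q' / (pi * r^2)
q''' = 475 / (pi * 0.00535^2)
q''' = 5.2825e+06 W/m^3

5.2825e+06


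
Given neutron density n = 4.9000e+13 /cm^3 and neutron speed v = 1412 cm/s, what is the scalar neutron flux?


phi = n * v
phi = 4.9000e+13 * 1412
phi = 6.9188e+16 /cm^2/s

6.9188e+16


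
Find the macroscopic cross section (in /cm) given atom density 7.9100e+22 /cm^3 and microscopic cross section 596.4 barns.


Sigma = N * sigma_barns * 1e-24
Sigma = 7.9100e+22 * 596.4 * 1e-24
Sigma = 47.175 /cm

47.175


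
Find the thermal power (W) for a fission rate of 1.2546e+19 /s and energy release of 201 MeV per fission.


P = fission_rate * E_MeV * 1.602e-13
P = 1.2546e+19 * 201 * 1.602e-13
P = 4.0398e+08 W

4.0398e+08


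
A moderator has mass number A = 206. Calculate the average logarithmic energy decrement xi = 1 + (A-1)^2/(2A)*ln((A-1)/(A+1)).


xi = 1 + (A-1)^2/(2A) * ln((A-1)/(A+1))
xi = 1 + (206-1)^2/(2*206) * ln((206-1)/(206 +1))
xi = 0.0096774

0.0096774


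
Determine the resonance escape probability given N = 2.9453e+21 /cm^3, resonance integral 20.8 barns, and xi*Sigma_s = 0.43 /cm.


p = exp(-N * I * 1e-24 / (xi*Sigma_s))
p = exp(-2.9453e+21 * 20.8 * 1e-24 / 0.43)
p = 0.86721

0.86721


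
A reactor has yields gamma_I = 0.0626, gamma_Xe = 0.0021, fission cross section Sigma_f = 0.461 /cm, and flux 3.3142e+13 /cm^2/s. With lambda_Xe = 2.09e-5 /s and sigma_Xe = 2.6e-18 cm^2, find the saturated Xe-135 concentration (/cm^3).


Xe_eq = (gamma_I + gamma_Xe) * Sigma_f * phi / (lambda_Xe + sigma_Xe * phi)
Numerator = (0.0626 + 0.0021) * 0.461 * 3.3142e+13 = 9.885165e+11
Denominator = 2.09e-5 + 2.6e-18 * 3.3142e+13 = 1.070692e-04
Xe_eq = 9.885165e+11 / 1.070692e-04 = 9.2325e+15 /cm^3

9.2325e+15


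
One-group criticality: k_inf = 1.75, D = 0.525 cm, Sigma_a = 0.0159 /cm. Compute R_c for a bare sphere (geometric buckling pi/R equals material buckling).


L^2 = D / Sigma_a = 0.525 / 0.0159 = 33.01887 cm^2
B_m^2 = (k_inf - 1) / L^2 = (1.75 - 1) / 33.01887 = 0.02271428 /cm^2
For a bare sphere: B_g = pi/R, so R_c = pi / sqrt(B_m^2)
R_c = pi / sqrt(0.02271428) = 20.845 cm

20.845


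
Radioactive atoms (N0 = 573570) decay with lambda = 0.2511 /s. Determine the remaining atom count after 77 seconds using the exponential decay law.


N = N0 * exp(-lambda * t)
N = 573570 * exp(-0.2511 * 77)
N = 0.0022995

0.0022995


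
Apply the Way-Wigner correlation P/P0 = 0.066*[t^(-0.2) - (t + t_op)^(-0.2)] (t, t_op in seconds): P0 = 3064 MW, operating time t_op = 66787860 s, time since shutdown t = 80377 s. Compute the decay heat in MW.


P/P0 = 0.066 * [t^(-0.2) - (t + t_op)^(-0.2)]
P/P0 = 0.066 * [80377^(-0.2) - (80377 + 66787860)^(-0.2)]
P/P0 = 0.066 * [0.1044657 - 0.02722426] = 0.005097935
P = 3064 * 0.005097935 = 15.620 MW

15.620


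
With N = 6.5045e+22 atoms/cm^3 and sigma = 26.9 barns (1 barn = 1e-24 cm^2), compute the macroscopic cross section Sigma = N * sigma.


Sigma = N * sigma_barns * 1e-24
Sigma = 6.5045e+22 * 26.9 * 1e-24
Sigma = 1.7497 /cm

1.7497


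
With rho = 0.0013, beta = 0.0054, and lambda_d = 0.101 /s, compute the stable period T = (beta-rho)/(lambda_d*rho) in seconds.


T = (beta - rho) / (lambda_d * rho)
T = (0.0054 - 0.0013) / (0.101 * 0.0013)
T = 31.226 s

31.226


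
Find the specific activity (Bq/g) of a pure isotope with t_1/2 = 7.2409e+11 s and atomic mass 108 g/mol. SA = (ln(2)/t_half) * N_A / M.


lambda = ln(2) / t_half = ln(2) / 7.2409e+11 = 9.572666e-13 /s
SA = lambda * N_A / M
SA = 9.572666e-13 * 6.022e23 / 108
SA = 5.3376e+09 Bq/g

5.3376e+09


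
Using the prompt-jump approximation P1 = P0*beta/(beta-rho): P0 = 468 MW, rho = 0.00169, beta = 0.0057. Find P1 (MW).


P1/P0 = beta / (beta - rho)
P1/P0 = 0.0057 / (0.0057 - 0.00169) = 1.421446
P1 = 468 * 1.421446 = 665.24 MW

665.24


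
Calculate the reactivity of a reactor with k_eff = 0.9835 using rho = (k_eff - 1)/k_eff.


rho = (k_eff - 1) / k_eff
rho = (0.9835 - 1) / 0.9835
rho = -0.016777

-0.016777


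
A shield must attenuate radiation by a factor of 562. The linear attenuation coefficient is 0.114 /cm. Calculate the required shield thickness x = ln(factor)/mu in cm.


x = ln(factor) / mu
x = ln(562) / 0.114
x = 55.539 cm

55.539


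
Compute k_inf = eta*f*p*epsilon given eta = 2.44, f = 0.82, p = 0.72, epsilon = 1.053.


k_inf = eta * f * p * epsilon
k_inf = 2.44 * 0.82 * 0.72 * 1.053
k_inf = 1.5169

1.5169


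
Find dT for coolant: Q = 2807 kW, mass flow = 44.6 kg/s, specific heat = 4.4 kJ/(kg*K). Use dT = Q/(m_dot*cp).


dT = Q / (m_dot * cp)
dT = 2807 / (44.6 * 4.4)
dT = 14.304 C

14.304


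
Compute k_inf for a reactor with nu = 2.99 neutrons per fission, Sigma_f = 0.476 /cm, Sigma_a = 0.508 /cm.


k_inf = nu * Sigma_f / Sigma_a
k_inf = 2.99 * 0.476 / 0.508
k_inf = 2.8017

2.8017


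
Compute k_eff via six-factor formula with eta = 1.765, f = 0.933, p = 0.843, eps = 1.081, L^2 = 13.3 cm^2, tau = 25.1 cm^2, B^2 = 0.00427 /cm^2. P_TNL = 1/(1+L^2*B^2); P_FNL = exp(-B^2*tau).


k_inf = eta*f*p*eps = 1.765*0.933*0.843*1.081 = 1.500651
P_TNL = 1/(1 + L^2*B^2) = 1/(1 + 13.3*0.00427) = 0.9462609
P_FNL = exp(-B^2*tau) = exp(-0.00427*25.1) = 0.8983666
k_eff = k_inf * P_TNL * P_FNL = 1.500651 * 0.9462609 * 0.8983666
k_eff = 1.2757

1.2757


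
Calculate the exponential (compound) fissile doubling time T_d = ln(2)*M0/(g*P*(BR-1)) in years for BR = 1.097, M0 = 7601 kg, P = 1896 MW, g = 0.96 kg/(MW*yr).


Breeding gain G = BR - 1 = 1.097 - 1 = 0.097
Fissile production rate = g * P * G = 0.96 * 1896 * 0.097 = 176.55552 kg/yr
T_d = ln(2) * M0 / (g * P * G)
T_d = ln(2) * 7601 / 176.55552 = 29.841 yr

29.841


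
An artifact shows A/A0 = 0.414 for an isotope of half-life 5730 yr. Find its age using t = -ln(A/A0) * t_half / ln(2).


lambda = ln(2) / t_half = ln(2) / 5730 = 1.209681e-04 /yr
t = -ln(A/A0) / lambda
t = -ln(0.414) / 1.209681e-04
t = 7290.3 yr

7290.3


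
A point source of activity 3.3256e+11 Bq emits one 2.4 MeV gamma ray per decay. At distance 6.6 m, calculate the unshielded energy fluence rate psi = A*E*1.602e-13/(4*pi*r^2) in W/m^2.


psi = A * E * 1.602e-13 / (4*pi*r^2)
psi = 3.3256e+11 * 2.4 * 1.602e-13 / (4*pi*6.6^2)
psi = 2.3359e-04 W/m^2

2.3359e-04


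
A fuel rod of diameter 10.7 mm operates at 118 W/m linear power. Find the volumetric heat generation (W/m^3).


r = D / 2 / 1000 = 10.7 / 2 / 1000 = 0.00535 m
q''' = q' / (pi * r^2)
q''' = 118 / (pi * 0.00535^2)
q''' = 1.3123e+06 W/m^3

1.3123e+06


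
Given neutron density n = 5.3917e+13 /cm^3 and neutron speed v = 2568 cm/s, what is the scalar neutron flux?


phi = n * v
phi = 5.3917e+13 * 2568
phi = 1.3846e+17 /cm^2/s

1.3846e+17


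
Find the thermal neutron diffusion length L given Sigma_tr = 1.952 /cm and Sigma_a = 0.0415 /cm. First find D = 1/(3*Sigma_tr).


D = 1 / (3 * Sigma_tr) = 1 / (3 * 1.952) = 0.1707650 cm
L = sqrt(D / Sigma_a)
L = sqrt(0.1707650 / 0.0415)
L = 2.0285 cm

2.0285


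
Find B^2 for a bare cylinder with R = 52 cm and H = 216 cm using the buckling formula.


B^2 = (2.405/R)^2 + (pi/H)^2
B^2 = (2.405/52)^2 + (pi/216)^2
B^2 = 0.0023506 /cm^2

0.0023506


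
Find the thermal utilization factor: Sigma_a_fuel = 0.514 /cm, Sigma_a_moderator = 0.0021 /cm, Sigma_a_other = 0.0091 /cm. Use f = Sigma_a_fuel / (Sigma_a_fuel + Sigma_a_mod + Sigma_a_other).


f = Sigma_a_fuel / (Sigma_a_fuel + Sigma_a_mod + Sigma_a_other)
f = 0.514 / (0.514 + 0.0021 + 0.0091)
f = 0.97867

0.97867


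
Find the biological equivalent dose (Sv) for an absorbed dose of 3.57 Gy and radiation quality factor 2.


H = D * Q
H = 3.57 * 2
H = 7.1400 Sv

7.1400


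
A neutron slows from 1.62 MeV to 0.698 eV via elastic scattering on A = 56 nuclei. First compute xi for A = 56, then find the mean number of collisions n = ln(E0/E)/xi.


xi = 1 + (A-1)^2/(2A)*ln((A-1)/(A+1)) = 0.03529286 (for A = 56)
n = ln(E0/E) / xi
n = ln(1.62e6 / 0.698) / 0.03529286
n = ln(2.320917e+06) / 0.03529286 = 415.31

415.31


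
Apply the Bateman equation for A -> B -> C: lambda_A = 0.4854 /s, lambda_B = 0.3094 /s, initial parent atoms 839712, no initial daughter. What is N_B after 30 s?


N_B(t) = lambda_A * N_A0 / (lambda_B - lambda_A) * [exp(-lambda_A*t) - exp(-lambda_B*t)]
exp(-0.4854*30) = 4.740277e-07; exp(-0.3094*30) = 9.308477e-05
N_B = 0.4854 * 839712 / (0.3094 - 0.4854) * (4.740277e-07 - 9.308477e-05)
N_B = 214.48

214.48


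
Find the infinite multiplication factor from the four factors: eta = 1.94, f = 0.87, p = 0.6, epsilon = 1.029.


k_inf = eta * f * p * epsilon
k_inf = 1.94 * 0.87 * 0.6 * 1.029
k_inf = 1.0420

1.0420


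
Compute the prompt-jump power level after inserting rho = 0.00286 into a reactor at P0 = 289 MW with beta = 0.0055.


P1/P0 = beta / (beta - rho)
P1/P0 = 0.0055 / (0.0055 - 0.00286) = 2.083333
P1 = 289 * 2.083333 = 602.08 MW

602.08


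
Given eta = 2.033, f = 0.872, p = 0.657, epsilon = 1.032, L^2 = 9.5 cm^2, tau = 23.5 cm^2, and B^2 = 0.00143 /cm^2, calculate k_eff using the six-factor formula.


k_inf = eta*f*p*eps = 2.033*0.872*0.657*1.032 = 1.201985
P_TNL = 1/(1 + L^2*B^2) = 1/(1 + 9.5*0.00143) = 0.9865971
P_FNL = exp(-B^2*tau) = exp(-0.00143*23.5) = 0.9669534
k_eff = k_inf * P_TNL * P_FNL = 1.201985 * 0.9865971 * 0.9669534
k_eff = 1.1467

1.1467


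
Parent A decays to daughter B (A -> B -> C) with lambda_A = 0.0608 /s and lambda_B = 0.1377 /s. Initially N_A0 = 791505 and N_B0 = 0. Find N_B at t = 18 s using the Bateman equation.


N_B(t) = lambda_A * N_A0 / (lambda_B - lambda_A) * [exp(-lambda_A*t) - exp(-lambda_B*t)]
exp(-0.0608*18) = 0.3347404; exp(-0.1377*18) = 0.08386055
N_B = 0.0608 * 791505 / (0.1377 - 0.0608) * (0.3347404 - 0.08386055)
N_B = 156999

156999


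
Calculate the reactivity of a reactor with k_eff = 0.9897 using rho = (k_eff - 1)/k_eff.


rho = (k_eff - 1) / k_eff
rho = (0.9897 - 1) / 0.9897
rho = -0.010407

-0.010407


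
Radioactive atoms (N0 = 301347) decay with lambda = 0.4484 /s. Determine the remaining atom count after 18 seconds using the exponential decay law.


N = N0 * exp(-lambda * t)
N = 301347 * exp(-0.4484 * 18)
N = 94.143

94.143


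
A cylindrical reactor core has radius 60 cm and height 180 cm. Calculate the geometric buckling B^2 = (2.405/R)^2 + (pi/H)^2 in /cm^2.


B^2 = (2.405/R)^2 + (pi/H)^2
B^2 = (2.405/60)^2 + (pi/180)^2
B^2 = 0.0019113 /cm^2

0.0019113


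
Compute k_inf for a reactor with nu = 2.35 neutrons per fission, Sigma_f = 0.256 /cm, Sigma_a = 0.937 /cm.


k_inf = nu * Sigma_f / Sigma_a
k_inf = 2.35 * 0.256 / 0.937
k_inf = 0.64205

0.64205


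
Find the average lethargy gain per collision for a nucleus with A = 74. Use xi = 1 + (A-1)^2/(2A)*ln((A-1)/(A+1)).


xi = 1 + (A-1)^2/(2A) * ln((A-1)/(A+1))
xi = 1 + (74-1)^2/(2*74) * ln((74-1)/(74 +1))
xi = 0.026785

0.026785


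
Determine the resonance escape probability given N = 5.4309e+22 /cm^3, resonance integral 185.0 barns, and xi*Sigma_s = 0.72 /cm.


p = exp(-N * I * 1e-24 / (xi*Sigma_s))
p = exp(-5.4309e+22 * 185.0 * 1e-24 / 0.72)
p = 8.7033e-07

8.7033e-07


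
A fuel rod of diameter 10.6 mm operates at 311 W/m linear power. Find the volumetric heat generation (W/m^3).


r = D / 2 / 1000 = 10.6 / 2 / 1000 = 0.0053 m
q''' = q' / (pi * r^2)
q''' = 311 / (pi * 0.0053^2)
q''' = 3.5242e+06 W/m^3

3.5242e+06


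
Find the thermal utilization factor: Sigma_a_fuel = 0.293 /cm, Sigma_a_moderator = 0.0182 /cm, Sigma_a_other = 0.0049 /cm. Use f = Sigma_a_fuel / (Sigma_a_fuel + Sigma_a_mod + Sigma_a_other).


f = Sigma_a_fuel / (Sigma_a_fuel + Sigma_a_mod + Sigma_a_other)
f = 0.293 / (0.293 + 0.0182 + 0.0049)
f = 0.92692

0.92692


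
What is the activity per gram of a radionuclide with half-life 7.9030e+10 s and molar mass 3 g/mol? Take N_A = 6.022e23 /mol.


lambda = ln(2) / t_half = ln(2) / 7.9030e+10 = 8.770684e-12 /s
SA = lambda * N_A / M
SA = 8.770684e-12 * 6.022e23 / 3
SA = 1.7606e+12 Bq/g

1.7606e+12


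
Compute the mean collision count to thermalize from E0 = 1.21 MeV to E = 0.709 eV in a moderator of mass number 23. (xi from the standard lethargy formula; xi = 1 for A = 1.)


xi = 1 + (A-1)^2/(2A)*ln((A-1)/(A+1)) = 0.08448899 (for A = 23)
n = ln(E0/E) / xi
n = ln(1.21e6 / 0.709) / 0.08448899
n = ln(1.706629e+06) / 0.08448899 = 169.84

169.84


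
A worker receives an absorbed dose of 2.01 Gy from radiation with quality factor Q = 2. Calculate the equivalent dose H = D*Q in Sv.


H = D * Q
H = 2.01 * 2
H = 4.0200 Sv

4.0200


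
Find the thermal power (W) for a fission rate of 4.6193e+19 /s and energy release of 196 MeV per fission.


P = fission_rate * E_MeV * 1.602e-13
P = 4.6193e+19 * 196 * 1.602e-13
P = 1.4504e+09 W

1.4504e+09


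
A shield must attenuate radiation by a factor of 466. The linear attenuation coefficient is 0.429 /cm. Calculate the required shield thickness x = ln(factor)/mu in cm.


x = ln(factor) / mu
x = ln(466) / 0.429
x = 14.322 cm

14.322


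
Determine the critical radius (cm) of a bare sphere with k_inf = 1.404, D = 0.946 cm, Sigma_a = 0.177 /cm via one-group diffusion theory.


L^2 = D / Sigma_a = 0.946 / 0.177 = 5.344633 cm^2
B_m^2 = (k_inf - 1) / L^2 = (1.404 - 1) / 5.344633 = 0.07558985 /cm^2
For a bare sphere: B_g = pi/R, so R_c = pi / sqrt(B_m^2)
R_c = pi / sqrt(0.07558985) = 11.427 cm

11.427


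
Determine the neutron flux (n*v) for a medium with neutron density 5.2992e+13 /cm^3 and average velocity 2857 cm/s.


phi = n * v
phi = 5.2992e+13 * 2857
phi = 1.5140e+17 /cm^2/s

1.5140e+17


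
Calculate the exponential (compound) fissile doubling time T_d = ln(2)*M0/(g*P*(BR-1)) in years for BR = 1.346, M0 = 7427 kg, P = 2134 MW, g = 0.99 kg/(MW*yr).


Breeding gain G = BR - 1 = 1.346 - 1 = 0.346
Fissile production rate = g * P * G = 0.99 * 2134 * 0.346 = 730.98036 kg/yr
T_d = ln(2) * M0 / (g * P * G)
T_d = ln(2) * 7427 / 730.98036 = 7.0426 yr

7.0426


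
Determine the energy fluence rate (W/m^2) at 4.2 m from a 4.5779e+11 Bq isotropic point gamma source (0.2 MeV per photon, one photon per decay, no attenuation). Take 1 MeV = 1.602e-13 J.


psi = A * E * 1.602e-13 / (4*pi*r^2)
psi = 4.5779e+11 * 0.2 * 1.602e-13 / (4*pi*4.2^2)
psi = 6.6168e-05 W/m^2

6.6168e-05


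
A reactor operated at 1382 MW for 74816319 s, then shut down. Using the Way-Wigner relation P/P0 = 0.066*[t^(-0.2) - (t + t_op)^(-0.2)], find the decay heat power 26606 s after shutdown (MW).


P/P0 = 0.066 * [t^(-0.2) - (t + t_op)^(-0.2)]
P/P0 = 0.066 * [26606^(-0.2) - (26606 + 74816319)^(-0.2)]
P/P0 = 0.066 * [0.1303179 - 0.02661766] = 0.006844216
P = 1382 * 0.006844216 = 9.4587 MW

9.4587


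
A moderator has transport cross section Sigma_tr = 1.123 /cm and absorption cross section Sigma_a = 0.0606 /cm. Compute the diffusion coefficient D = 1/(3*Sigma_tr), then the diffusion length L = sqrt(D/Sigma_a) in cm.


D = 1 / (3 * Sigma_tr) = 1 / (3 * 1.123) = 0.2968240 cm
L = sqrt(D / Sigma_a)
L = sqrt(0.2968240 / 0.0606)
L = 2.2132 cm

2.2132


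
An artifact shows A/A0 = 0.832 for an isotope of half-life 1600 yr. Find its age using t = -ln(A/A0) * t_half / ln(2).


lambda = ln(2) / t_half = ln(2) / 1600 = 4.332170e-04 /yr
t = -ln(A/A0) / lambda
t = -ln(0.832) / 4.332170e-04
t = 424.55 yr

424.55


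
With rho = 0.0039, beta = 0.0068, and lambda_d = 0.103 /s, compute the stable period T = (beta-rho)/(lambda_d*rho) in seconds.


T = (beta - rho) / (lambda_d * rho)
T = (0.0068 - 0.0039) / (0.103 * 0.0039)
T = 7.2193 s

7.2193


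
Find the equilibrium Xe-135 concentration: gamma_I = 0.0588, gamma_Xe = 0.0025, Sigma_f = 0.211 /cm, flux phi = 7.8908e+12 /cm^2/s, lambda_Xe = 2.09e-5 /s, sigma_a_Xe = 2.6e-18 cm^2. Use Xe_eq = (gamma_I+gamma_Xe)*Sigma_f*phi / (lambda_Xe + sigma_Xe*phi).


Xe_eq = (gamma_I + gamma_Xe) * Sigma_f * phi / (lambda_Xe + sigma_Xe * phi)
Numerator = (0.0588 + 0.0025) * 0.211 * 7.8908e+12 = 1.020620e+11
Denominator = 2.09e-5 + 2.6e-18 * 7.8908e+12 = 4.141608e-05
Xe_eq = 1.020620e+11 / 4.141608e-05 = 2.4643e+15 /cm^3

2.4643e+15


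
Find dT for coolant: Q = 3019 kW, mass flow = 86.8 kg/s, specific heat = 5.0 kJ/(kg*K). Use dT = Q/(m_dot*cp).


dT = Q / (m_dot * cp)
dT = 3019 / (86.8 * 5.0)
dT = 6.9562 C

6.9562


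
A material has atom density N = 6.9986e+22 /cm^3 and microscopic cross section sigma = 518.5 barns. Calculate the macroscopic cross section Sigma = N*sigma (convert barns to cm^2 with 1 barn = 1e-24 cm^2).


Sigma = N * sigma_barns * 1e-24
Sigma = 6.9986e+22 * 518.5 * 1e-24
Sigma = 36.288 /cm

36.288


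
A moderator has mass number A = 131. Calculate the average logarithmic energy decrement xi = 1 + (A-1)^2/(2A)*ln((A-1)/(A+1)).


xi = 1 + (A-1)^2/(2A) * ln((A-1)/(A+1))
xi = 1 + (131-1)^2/(2*131) * ln((131-1)/(131 +1))
xi = 0.015190

0.015190


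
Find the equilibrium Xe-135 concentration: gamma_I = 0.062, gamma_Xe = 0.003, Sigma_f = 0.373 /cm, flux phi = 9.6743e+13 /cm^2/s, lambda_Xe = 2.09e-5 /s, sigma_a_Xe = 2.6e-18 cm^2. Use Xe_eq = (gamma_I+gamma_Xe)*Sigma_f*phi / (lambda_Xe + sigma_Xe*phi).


Xe_eq = (gamma_I + gamma_Xe) * Sigma_f * phi / (lambda_Xe + sigma_Xe * phi)
Numerator = (0.062 + 0.003) * 0.373 * 9.6743e+13 = 2.345534e+12
Denominator = 2.09e-5 + 2.6e-18 * 9.6743e+13 = 2.724318e-04
Xe_eq = 2.345534e+12 / 2.724318e-04 = 8.6096e+15 /cm^3

8.6096e+15


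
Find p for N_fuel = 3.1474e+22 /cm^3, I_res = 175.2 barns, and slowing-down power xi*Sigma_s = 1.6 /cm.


p = exp(-N * I * 1e-24 / (xi*Sigma_s))
p = exp(-3.1474e+22 * 175.2 * 1e-24 / 1.6)
p = 0.031860

0.031860


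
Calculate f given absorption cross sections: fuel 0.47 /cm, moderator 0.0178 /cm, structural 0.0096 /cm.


f = Sigma_a_fuel / (Sigma_a_fuel + Sigma_a_mod + Sigma_a_other)
f = 0.47 / (0.47 + 0.0178 + 0.0096)
f = 0.94491

0.94491


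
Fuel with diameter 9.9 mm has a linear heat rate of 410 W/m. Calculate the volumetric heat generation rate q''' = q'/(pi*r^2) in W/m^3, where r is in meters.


r = D / 2 / 1000 = 9.9 / 2 / 1000 = 0.00495 m
q''' = q' / (pi * r^2)
q''' = 410 / (pi * 0.00495^2)
q''' = 5.3263e+06 W/m^3

5.3263e+06


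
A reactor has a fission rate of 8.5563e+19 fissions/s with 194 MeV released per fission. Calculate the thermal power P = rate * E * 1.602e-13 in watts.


P = fission_rate * E_MeV * 1.602e-13
P = 8.5563e+19 * 194 * 1.602e-13
P = 2.6592e+09 W

2.6592e+09


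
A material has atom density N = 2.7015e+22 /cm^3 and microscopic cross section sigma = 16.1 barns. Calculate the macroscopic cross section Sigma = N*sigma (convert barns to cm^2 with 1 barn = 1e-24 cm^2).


Sigma = N * sigma_barns * 1e-24
Sigma = 2.7015e+22 * 16.1 * 1e-24
Sigma = 0.43494 /cm

0.43494


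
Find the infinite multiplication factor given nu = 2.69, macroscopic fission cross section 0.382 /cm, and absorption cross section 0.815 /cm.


k_inf = nu * Sigma_f / Sigma_a
k_inf = 2.69 * 0.382 / 0.815
k_inf = 1.2608

1.2608


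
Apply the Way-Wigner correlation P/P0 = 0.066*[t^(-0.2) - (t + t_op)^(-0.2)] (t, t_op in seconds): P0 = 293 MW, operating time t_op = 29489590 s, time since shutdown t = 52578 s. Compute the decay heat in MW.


P/P0 = 0.066 * [t^(-0.2) - (t + t_op)^(-0.2)]
P/P0 = 0.066 * [52578^(-0.2) - (52578 + 29489590)^(-0.2)]
P/P0 = 0.066 * [0.1137206 - 0.03205616] = 0.005389853
P = 293 * 0.005389853 = 1.5792 MW

1.5792


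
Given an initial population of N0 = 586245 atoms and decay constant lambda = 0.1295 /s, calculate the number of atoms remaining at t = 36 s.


N = N0 * exp(-lambda * t)
N = 586245 * exp(-0.1295 * 36)
N = 5538.6

5538.6


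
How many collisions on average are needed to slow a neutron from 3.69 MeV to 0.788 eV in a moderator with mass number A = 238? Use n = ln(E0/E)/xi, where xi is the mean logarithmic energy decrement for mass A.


xi = 1 + (A-1)^2/(2A)*ln((A-1)/(A+1)) = 0.008379872 (for A = 238)
n = ln(E0/E) / xi
n = ln(3.69e6 / 0.788) / 0.008379872
n = ln(4.682741e+06) / 0.008379872 = 1832.9

1832.9


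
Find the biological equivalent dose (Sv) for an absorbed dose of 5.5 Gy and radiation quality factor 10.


H = D * Q
H = 5.5 * 10
H = 55.000 Sv

55.000


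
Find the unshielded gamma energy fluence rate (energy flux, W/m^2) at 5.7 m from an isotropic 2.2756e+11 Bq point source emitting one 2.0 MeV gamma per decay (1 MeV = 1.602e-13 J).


psi = A * E * 1.602e-13 / (4*pi*r^2)
psi = 2.2756e+11 * 2.0 * 1.602e-13 / (4*pi*5.7^2)
psi = 1.7858e-04 W/m^2

1.7858e-04


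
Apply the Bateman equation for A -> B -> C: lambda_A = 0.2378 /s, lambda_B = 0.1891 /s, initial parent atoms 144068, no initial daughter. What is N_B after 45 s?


N_B(t) = lambda_A * N_A0 / (lambda_B - lambda_A) * [exp(-lambda_A*t) - exp(-lambda_B*t)]
exp(-0.2378*45) = 2.252240e-05; exp(-0.1891*45) = 2.015446e-04
N_B = 0.2378 * 144068 / (0.1891 - 0.2378) * (2.252240e-05 - 2.015446e-04)
N_B = 125.94

125.94


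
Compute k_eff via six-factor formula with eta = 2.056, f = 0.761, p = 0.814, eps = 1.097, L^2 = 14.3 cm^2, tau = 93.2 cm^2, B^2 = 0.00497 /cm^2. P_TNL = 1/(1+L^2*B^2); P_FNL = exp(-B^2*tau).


k_inf = eta*f*p*eps = 2.056*0.761*0.814*1.097 = 1.397136
P_TNL = 1/(1 + L^2*B^2) = 1/(1 + 14.3*0.00497) = 0.9336449
P_FNL = exp(-B^2*tau) = exp(-0.00497*93.2) = 0.6292642
k_eff = k_inf * P_TNL * P_FNL = 1.397136 * 0.9336449 * 0.6292642
k_eff = 0.82083

0.82083


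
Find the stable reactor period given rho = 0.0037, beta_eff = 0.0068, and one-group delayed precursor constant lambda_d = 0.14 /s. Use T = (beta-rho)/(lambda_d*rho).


T = (beta - rho) / (lambda_d * rho)
T = (0.0068 - 0.0037) / (0.14 * 0.0037)
T = 5.9846 s

5.9846


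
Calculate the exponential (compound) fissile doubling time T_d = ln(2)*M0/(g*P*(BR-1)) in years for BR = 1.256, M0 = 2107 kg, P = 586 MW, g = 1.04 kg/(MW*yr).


Breeding gain G = BR - 1 = 1.256 - 1 = 0.256
Fissile production rate = g * P * G = 1.04 * 586 * 0.256 = 156.01664 kg/yr
T_d = ln(2) * M0 / (g * P * G)
T_d = ln(2) * 2107 / 156.01664 = 9.3609 yr

9.3609


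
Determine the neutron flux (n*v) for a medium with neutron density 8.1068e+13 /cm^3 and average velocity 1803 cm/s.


phi = n * v
phi = 8.1068e+13 * 1803
phi = 1.4617e+17 /cm^2/s

1.4617e+17


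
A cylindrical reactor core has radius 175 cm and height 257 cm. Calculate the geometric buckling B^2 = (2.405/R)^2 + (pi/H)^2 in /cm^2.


B^2 = (2.405/R)^2 + (pi/H)^2
B^2 = (2.405/175)^2 + (pi/257)^2
B^2 = 3.3829e-04 /cm^2

3.3829e-04


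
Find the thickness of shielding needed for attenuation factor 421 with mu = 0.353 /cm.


x = ln(factor) / mu
x = ln(421) / 0.353
x = 17.118 cm

17.118


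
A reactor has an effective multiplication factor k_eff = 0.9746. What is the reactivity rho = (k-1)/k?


rho = (k_eff - 1) / k_eff
rho = (0.9746 - 1) / 0.9746
rho = -0.026062

-0.026062


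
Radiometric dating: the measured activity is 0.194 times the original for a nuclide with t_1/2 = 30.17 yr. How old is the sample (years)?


lambda = ln(2) / t_half = ln(2) / 30.17 = 0.02297472 /yr
t = -ln(A/A0) / lambda
t = -ln(0.194) / 0.02297472
t = 71.378 yr

71.378


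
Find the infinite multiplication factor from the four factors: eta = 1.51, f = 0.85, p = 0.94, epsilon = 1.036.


k_inf = eta * f * p * epsilon
k_inf = 1.51 * 0.85 * 0.94 * 1.036
k_inf = 1.2499

1.2499


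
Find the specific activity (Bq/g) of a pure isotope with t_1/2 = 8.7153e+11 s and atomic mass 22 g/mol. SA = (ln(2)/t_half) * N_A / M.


lambda = ln(2) / t_half = ln(2) / 8.7153e+11 = 7.953222e-13 /s
SA = lambda * N_A / M
SA = 7.953222e-13 * 6.022e23 / 22
SA = 2.1770e+10 Bq/g

2.1770e+10


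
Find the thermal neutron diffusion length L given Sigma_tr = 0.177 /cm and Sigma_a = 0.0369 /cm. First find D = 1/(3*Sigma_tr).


D = 1 / (3 * Sigma_tr) = 1 / (3 * 0.177) = 1.883239 cm
L = sqrt(D / Sigma_a)
L = sqrt(1.883239 / 0.0369)
L = 7.1440 cm

7.1440


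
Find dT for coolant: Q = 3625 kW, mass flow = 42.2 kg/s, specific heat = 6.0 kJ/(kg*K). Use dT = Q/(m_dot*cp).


dT = Q / (m_dot * cp)
dT = 3625 / (42.2 * 6.0)
dT = 14.317 C

14.317


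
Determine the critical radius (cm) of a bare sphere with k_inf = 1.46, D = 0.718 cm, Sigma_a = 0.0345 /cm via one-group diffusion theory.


L^2 = D / Sigma_a = 0.718 / 0.0345 = 20.81159 cm^2
B_m^2 = (k_inf - 1) / L^2 = (1.46 - 1) / 20.81159 = 0.02210307 /cm^2
For a bare sphere: B_g = pi/R, so R_c = pi / sqrt(B_m^2)
R_c = pi / sqrt(0.02210307) = 21.131 cm

21.131


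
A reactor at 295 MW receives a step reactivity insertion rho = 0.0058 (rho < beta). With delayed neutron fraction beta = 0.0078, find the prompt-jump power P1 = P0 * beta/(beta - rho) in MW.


P1/P0 = beta / (beta - rho)
P1/P0 = 0.0078 / (0.0078 - 0.0058) = 3.900000
P1 = 295 * 3.900000 = 1150.5 MW

1150.5


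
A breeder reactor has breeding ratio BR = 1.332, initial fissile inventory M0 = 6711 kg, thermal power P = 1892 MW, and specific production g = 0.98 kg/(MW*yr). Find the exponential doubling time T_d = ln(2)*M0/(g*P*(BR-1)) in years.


Breeding gain G = BR - 1 = 1.332 - 1 = 0.332
Fissile production rate = g * P * G = 0.98 * 1892 * 0.332 = 615.58112 kg/yr
T_d = ln(2) * M0 / (g * P * G)
T_d = ln(2) * 6711 / 615.58112 = 7.5566 yr

7.5566


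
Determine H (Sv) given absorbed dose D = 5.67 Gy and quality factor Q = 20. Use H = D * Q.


H = D * Q
H = 5.67 * 20
H = 113.40 Sv

113.40


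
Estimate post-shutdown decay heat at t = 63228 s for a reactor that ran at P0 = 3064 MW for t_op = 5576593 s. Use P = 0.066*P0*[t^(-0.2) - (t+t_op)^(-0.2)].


P/P0 = 0.066 * [t^(-0.2) - (t + t_op)^(-0.2)]
P/P0 = 0.066 * [63228^(-0.2) - (63228 + 5576593)^(-0.2)]
P/P0 = 0.066 * [0.1096019 - 0.04464234] = 0.004287331
P = 3064 * 0.004287331 = 13.136 MW

13.136


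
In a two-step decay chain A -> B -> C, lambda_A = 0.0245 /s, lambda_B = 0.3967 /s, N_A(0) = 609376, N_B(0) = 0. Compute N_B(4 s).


N_B(t) = lambda_A * N_A0 / (lambda_B - lambda_A) * [exp(-lambda_A*t) - exp(-lambda_B*t)]
exp(-0.0245*4) = 0.9066489; exp(-0.3967*4) = 0.2045792
N_B = 0.0245 * 609376 / (0.3967 - 0.0245) * (0.9066489 - 0.2045792)
N_B = 28161

28161


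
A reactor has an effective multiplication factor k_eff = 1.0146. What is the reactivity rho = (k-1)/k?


rho = (k_eff - 1) / k_eff
rho = (1.0146 - 1) / 1.0146
rho = 0.014390

0.014390


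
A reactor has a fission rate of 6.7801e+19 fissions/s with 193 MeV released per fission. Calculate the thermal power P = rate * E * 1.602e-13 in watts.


P = fission_rate * E_MeV * 1.602e-13
P = 6.7801e+19 * 193 * 1.602e-13
P = 2.0963e+09 W

2.0963e+09


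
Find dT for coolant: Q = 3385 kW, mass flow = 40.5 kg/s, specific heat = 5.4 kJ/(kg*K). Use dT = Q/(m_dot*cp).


dT = Q / (m_dot * cp)
dT = 3385 / (40.5 * 5.4)
dT = 15.478 C

15.478


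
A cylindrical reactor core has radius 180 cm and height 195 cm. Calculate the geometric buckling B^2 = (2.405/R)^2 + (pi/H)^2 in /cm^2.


B^2 = (2.405/R)^2 + (pi/H)^2
B^2 = (2.405/180)^2 + (pi/195)^2
B^2 = 4.3807e-04 /cm^2

4.3807e-04


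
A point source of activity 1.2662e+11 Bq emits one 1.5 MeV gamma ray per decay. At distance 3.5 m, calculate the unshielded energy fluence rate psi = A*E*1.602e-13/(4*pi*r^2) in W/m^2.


psi = A * E * 1.602e-13 / (4*pi*r^2)
psi = 1.2662e+11 * 1.5 * 1.602e-13 / (4*pi*3.5^2)
psi = 1.9766e-04 W/m^2

1.9766e-04


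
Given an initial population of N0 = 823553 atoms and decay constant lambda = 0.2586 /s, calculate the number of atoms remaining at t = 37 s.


N = N0 * exp(-lambda * t)
N = 823553 * exp(-0.2586 * 37)
N = 57.580

57.580


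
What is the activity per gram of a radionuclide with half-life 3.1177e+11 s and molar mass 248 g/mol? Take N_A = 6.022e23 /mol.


lambda = ln(2) / t_half = ln(2) / 3.1177e+11 = 2.223265e-12 /s
SA = lambda * N_A / M
SA = 2.223265e-12 * 6.022e23 / 248
SA = 5.3986e+09 Bq/g

5.3986e+09


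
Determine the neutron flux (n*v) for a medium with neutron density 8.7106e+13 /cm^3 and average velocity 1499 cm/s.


phi = n * v
phi = 8.7106e+13 * 1499
phi = 1.3057e+17 /cm^2/s

1.3057e+17


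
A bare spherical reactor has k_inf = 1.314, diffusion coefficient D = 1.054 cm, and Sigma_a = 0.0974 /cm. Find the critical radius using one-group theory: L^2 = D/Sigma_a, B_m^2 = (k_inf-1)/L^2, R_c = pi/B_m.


L^2 = D / Sigma_a = 1.054 / 0.0974 = 10.82136 cm^2
B_m^2 = (k_inf - 1) / L^2 = (1.314 - 1) / 10.82136 = 0.02901669 /cm^2
For a bare sphere: B_g = pi/R, so R_c = pi / sqrt(B_m^2)
R_c = pi / sqrt(0.02901669) = 18.443 cm

18.443


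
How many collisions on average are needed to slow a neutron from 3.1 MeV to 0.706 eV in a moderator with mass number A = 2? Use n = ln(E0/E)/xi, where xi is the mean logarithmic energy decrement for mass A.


xi = 1 + (A-1)^2/(2A)*ln((A-1)/(A+1)) = 0.7253469 (for A = 2)
n = ln(E0/E) / xi
n = ln(3.1e6 / 0.706) / 0.7253469
n = ln(4.390935e+06) / 0.7253469 = 21.087

21.087


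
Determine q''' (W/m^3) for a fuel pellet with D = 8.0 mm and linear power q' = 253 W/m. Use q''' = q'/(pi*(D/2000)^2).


r = D / 2 / 1000 = 8.0 / 2 / 1000 = 0.004 m
q''' = q' / (pi * r^2)
q''' = 253 / (pi * 0.004^2)
q''' = 5.0333e+06 W/m^3

5.0333e+06


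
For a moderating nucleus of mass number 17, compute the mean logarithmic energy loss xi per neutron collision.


xi = 1 + (A-1)^2/(2A) * ln((A-1)/(A+1))
xi = 1 + (17-1)^2/(2*17) * ln((17-1)/(17 +1))
xi = 0.11316

0.11316


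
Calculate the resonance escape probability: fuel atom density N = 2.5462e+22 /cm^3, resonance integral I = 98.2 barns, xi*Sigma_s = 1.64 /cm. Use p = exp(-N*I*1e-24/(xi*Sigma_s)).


p = exp(-N * I * 1e-24 / (xi*Sigma_s))
p = exp(-2.5462e+22 * 98.2 * 1e-24 / 1.64)
p = 0.21770

0.21770


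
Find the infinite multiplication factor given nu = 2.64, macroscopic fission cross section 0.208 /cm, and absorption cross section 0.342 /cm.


k_inf = nu * Sigma_f / Sigma_a
k_inf = 2.64 * 0.208 / 0.342
k_inf = 1.6056

1.6056


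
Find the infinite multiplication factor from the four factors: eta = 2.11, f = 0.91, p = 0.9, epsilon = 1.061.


k_inf = eta * f * p * epsilon
k_inf = 2.11 * 0.91 * 0.9 * 1.061
k_inf = 1.8335

1.8335


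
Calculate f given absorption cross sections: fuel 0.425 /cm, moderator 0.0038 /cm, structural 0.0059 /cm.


f = Sigma_a_fuel / (Sigma_a_fuel + Sigma_a_mod + Sigma_a_other)
f = 0.425 / (0.425 + 0.0038 + 0.0059)
f = 0.97769

0.97769


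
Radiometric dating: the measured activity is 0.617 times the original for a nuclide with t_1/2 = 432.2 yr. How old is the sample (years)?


lambda = ln(2) / t_half = ln(2) / 432.2 = 0.001603765 /yr
t = -ln(A/A0) / lambda
t = -ln(0.617) / 0.001603765
t = 301.10 yr

301.10


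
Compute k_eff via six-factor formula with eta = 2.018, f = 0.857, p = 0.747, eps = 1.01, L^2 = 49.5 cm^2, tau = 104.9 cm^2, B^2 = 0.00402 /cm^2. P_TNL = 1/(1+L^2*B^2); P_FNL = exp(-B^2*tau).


k_inf = eta*f*p*eps = 2.018*0.857*0.747*1.01 = 1.304800
P_TNL = 1/(1 + L^2*B^2) = 1/(1 + 49.5*0.00402) = 0.8340353
P_FNL = exp(-B^2*tau) = exp(-0.00402*104.9) = 0.6559321
k_eff = k_inf * P_TNL * P_FNL = 1.304800 * 0.8340353 * 0.6559321
k_eff = 0.71382

0.71382


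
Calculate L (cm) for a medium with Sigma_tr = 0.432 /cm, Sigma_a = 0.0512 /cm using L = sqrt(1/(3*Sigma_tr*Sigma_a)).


D = 1 / (3 * Sigma_tr) = 1 / (3 * 0.432) = 0.7716049 cm
L = sqrt(D / Sigma_a)
L = sqrt(0.7716049 / 0.0512)
L = 3.8821 cm

3.8821


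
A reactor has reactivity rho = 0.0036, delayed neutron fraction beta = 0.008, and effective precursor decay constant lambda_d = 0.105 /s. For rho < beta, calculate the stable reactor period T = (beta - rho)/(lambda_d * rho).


T = (beta - rho) / (lambda_d * rho)
T = (0.008 - 0.0036) / (0.105 * 0.0036)
T = 11.640 s

11.640


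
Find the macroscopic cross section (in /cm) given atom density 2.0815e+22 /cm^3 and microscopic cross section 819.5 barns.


Sigma = N * sigma_barns * 1e-24
Sigma = 2.0815e+22 * 819.5 * 1e-24
Sigma = 17.058 /cm

17.058


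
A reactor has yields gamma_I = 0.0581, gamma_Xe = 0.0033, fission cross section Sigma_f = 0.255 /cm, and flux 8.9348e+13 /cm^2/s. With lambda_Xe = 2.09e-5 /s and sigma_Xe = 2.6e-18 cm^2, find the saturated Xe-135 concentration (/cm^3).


Xe_eq = (gamma_I + gamma_Xe) * Sigma_f * phi / (lambda_Xe + sigma_Xe * phi)
Numerator = (0.0581 + 0.0033) * 0.255 * 8.9348e+13 = 1.398922e+12
Denominator = 2.09e-5 + 2.6e-18 * 8.9348e+13 = 2.532048e-04
Xe_eq = 1.398922e+12 / 2.532048e-04 = 5.5249e+15 /cm^3

5.5249e+15
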